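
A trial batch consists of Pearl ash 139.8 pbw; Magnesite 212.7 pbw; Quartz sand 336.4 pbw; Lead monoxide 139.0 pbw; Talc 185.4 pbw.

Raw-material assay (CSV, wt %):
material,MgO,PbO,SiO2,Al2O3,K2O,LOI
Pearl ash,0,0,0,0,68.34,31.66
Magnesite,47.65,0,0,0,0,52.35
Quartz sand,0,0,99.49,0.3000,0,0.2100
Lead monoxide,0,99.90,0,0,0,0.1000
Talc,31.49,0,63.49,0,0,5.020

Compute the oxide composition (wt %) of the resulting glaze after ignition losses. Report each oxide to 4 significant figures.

The whole derivation holds full float precision end to end — working values are shown (rounded to 4 significant digits) in the working; every reported figure receives exactly one rounding — derived quantities, including net glass mass, the yield, five oxide percentages, the totals, ignition loss, are carried starting from the weights per 847.5 pbw of glass at full float precision, as set out in the problem or the answer.
Oxide masses out of the charge:
  MgO: 212.7·0.4765 + 185.4·0.3149 = 159.7 pbw
  PbO: 139.0·0.9990 = 138.9 pbw
  SiO2: 336.4·0.9949 + 185.4·0.6349 = 452.4 pbw
  Al2O3: 336.4·0.003000 = 1.009 pbw
  K2O: 139.8·0.6834 = 95.54 pbw
LOI: 139.8·0.3166 + 212.7·0.5235 + 336.4·0.002100 + 139.0·0.001000 + 185.4·0.05020 = 165.8 pbw
Net of LOI, the glass mass = 1013 − 165.8 = 847.5 pbw (matching Σ of the oxides)
wt % = oxide mass / glass mass × 100

Glass mass = 847.5 pbw (batch 1013 − LOI 165.8).
Composition: MgO 18.85%, PbO 16.38%, SiO2 53.38%, Al2O3 0.1191%, K2O 11.27%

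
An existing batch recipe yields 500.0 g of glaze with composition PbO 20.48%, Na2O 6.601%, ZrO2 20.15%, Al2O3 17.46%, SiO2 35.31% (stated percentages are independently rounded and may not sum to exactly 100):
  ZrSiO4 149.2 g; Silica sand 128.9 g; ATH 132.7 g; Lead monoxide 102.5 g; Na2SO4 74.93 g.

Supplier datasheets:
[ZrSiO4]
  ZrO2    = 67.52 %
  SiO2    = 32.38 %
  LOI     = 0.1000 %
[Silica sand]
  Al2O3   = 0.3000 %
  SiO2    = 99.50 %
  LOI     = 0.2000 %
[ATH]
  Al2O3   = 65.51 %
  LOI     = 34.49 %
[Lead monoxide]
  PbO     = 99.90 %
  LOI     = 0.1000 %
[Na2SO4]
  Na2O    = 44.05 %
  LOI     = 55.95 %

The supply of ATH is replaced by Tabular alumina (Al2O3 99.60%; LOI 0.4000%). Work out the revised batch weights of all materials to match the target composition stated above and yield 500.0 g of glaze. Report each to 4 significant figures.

Revised batch per 500.0 g glaze:
  ZrSiO4: 149.2 g
  Silica sand: 128.9 g
  Tabular alumina: 87.26 g
  Lead monoxide: 102.5 g
  Na2SO4: 74.93 g
Total batch = 542.8 g; LOI loss = 42.78 g

The working math runs at full precision end to end — in-progress results appear rounded to four significant digits when written out. Each reported figure takes a single rounding; all derived quantities (the totals, five oxide percentages, yield, net glass mass, LOI) are recomputed starting from the weights at 500.0 g of glass at exact precision, exactly as shown in the problem or answer text.
Oxide mass targets, per 500.0 g glaze:
  PbO: 20.48% × 500.0 = 102.4 g
  Na2O: 6.601% × 500.0 = 33.01 g
  ZrO2: 20.15% × 500.0 = 100.8 g
  Al2O3: 17.46% × 500.0 = 87.30 g
  SiO2: 35.31% × 500.0 = 176.6 g
Balance tally, oxide-wise, per the reported batch figures, for the quoted basis mass (oxide sums agree with the targets exact up to rounding of places):
  PbO: 102.5·0.9990 = 102.4 g (target 102.4 g)
  Na2O: 74.93·0.4405 = 33.01 g (target 33.01 g)
  ZrO2: 149.2·0.6752 = 100.7 g (target 100.8 g)
  Al2O3: 128.9·0.003000 + 87.26·0.9960 = 87.30 g (target 87.30 g)
  SiO2: 149.2·0.3238 + 128.9·0.9950 = 176.6 g (target 176.6 g)
Glass mass check: batch Σ − ignition loss = 500.0 g (targets for the oxides total 500.0 g; versus the stated basis of 500.0 g — gaps are rounding artifacts).
Whole-batch sum: Σ batch = 542.8 g; loss to ignition Σ batch·LOI = 42.78 g; yield: glass divided by total = 92.12%.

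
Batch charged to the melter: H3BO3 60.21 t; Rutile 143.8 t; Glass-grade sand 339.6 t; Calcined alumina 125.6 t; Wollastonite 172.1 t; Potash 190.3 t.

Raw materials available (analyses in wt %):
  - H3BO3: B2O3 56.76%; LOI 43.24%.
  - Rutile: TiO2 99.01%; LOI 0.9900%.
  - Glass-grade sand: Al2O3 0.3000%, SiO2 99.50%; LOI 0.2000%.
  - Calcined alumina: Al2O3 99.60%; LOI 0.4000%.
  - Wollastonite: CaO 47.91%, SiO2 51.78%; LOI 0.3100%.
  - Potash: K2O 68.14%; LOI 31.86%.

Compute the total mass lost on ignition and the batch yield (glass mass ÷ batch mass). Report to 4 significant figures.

LOI loss = 89.80 t; glass = 941.8 t; yield = 91.29%

Each numeric step keeps exact precision at every stage. The intermediate values are shown (rounded to 4 significant digits) at each printed step; each reported value undergoes a single rounding; derived quantities (the yield, LOI, net glass mass, six oxide percentages, the totals) are computed at full precision using the weight values at 941.8 t of glass, as they appear in the problem or the answer.
Ignition loss by material:
  H3BO3: 60.21 × 0.4324 = 26.03 t
  Rutile: 143.8 × 0.009900 = 1.424 t
  Glass-grade sand: 339.6 × 0.002000 = 0.6792 t
  Calcined alumina: 125.6 × 0.004000 = 0.5024 t
  Wollastonite: 172.1 × 0.003100 = 0.5335 t
  Potash: 190.3 × 0.3186 = 60.63 t
Total LOI = 89.80 t
Glass = batch − LOI = 1032 − 89.80 = 941.8 t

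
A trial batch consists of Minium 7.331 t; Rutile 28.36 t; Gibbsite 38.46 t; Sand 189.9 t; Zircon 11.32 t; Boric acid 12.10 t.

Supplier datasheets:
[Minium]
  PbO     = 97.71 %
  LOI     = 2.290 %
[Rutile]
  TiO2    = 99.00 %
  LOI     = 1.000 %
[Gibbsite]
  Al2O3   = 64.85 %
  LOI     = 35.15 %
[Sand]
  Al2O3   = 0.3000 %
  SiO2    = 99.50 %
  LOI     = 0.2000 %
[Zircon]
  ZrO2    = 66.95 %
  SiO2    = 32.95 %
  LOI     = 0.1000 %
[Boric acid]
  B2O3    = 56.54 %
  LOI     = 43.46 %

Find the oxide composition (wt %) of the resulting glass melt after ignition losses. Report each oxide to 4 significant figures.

All internal work keeps exact precision through every step; in-progress results are printed rounded to four significant digits in the printout — exactly one rounding goes into every reported number. The derived quantities, including ignition loss, six oxide percentages, the yield, the totals, net glass mass, are rebuilt from the weighed amounts at 267.9 t of glass in full float precision as given in the question or the answer.
Oxide-by-oxide delivered mass:
  TiO2: 28.36·0.9900 = 28.08 t
  Al2O3: 38.46·0.6485 + 189.9·0.003000 = 25.51 t
  ZrO2: 11.32·0.6695 = 7.579 t
  SiO2: 189.9·0.9950 + 11.32·0.3295 = 192.7 t
  B2O3: 12.10·0.5654 = 6.841 t
  PbO: 7.331·0.9771 = 7.163 t
LOI: 7.331·0.02290 + 28.36·0.01000 + 38.46·0.3515 + 189.9·0.002000 + 11.32·0.001000 + 12.10·0.4346 = 19.62 t
Resulting glass, batch − LOI: 287.5 − 19.62 = 267.9 t (the oxide masses sum to this)
wt % = oxide mass / glass mass × 100

Glass mass = 267.9 t (batch 287.5 − LOI 19.62).
Composition: TiO2 10.48%, Al2O3 9.524%, ZrO2 2.829%, SiO2 71.94%, B2O3 2.554%, PbO 2.674%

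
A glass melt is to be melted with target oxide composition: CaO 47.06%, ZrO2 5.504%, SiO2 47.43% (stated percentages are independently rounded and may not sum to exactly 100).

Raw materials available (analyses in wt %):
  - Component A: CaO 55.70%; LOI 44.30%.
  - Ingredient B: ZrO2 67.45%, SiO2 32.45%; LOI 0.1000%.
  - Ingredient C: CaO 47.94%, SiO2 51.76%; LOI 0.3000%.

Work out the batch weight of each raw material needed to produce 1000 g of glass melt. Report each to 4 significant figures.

The intermediate values appear, rounded to four significant digits, in the printout; exact precision is carried in all steps. Each reported value carries a single rounding — derived quantities, which include three oxide percentages, totals, LOI, net glass mass, yield, are re-derived in exact precision, as set out in the problem or answer text, from the weighed amounts for 1000 g of glass.
Target oxide masses per 1000 g glass melt:
  CaO: 47.06% × 1000 = 470.6 g
  ZrO2: 5.504% × 1000 = 55.04 g
  SiO2: 47.43% × 1000 = 474.3 g
A balance pass over the oxides, given the weights on record, against the basis in use (sum by sum, the targets are met given rounding of the digits):
  CaO: 100.2·0.5570 + 865.2·0.4794 = 470.6 g (target 470.6 g)
  ZrO2: 81.60·0.6745 = 55.04 g (target 55.04 g)
  SiO2: 81.60·0.3245 + 865.2·0.5176 = 474.3 g (target 474.3 g)
Glass-mass sanity pass: batch Σ − ignition loss = 999.9 g (oxide target masses add up to 999.9 g; with the basis standing at 1000 g — any gap is answer rounding).
Summing the batch: Σ batch = 1047 g; Σ batch·LOI gives LOI loss = 47.07 g; yield = glass ÷ total batch = 95.50%.

Batch per 1000 g glass melt:
  Component A: 100.2 g
  Ingredient B: 81.60 g
  Ingredient C: 865.2 g
Total batch = 1047 g; LOI loss = 47.07 g; yield = 95.50%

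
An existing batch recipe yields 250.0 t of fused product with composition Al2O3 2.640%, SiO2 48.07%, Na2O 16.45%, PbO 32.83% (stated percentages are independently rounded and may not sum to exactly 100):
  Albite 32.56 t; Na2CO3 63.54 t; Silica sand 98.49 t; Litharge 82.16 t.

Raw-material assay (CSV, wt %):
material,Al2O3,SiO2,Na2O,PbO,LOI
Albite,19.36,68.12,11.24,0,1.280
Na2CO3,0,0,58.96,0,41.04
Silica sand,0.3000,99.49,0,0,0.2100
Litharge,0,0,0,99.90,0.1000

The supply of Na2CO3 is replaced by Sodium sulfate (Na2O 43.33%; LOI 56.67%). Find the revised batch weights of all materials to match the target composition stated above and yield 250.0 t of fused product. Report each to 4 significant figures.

Working values are printed rounded to four significant digits when written out — full precision is kept throughout. Each reported figure is rounded just once — all derived quantities are re-derived using the weight values at 250.0 t of glass in exact precision (the totals, glass mass, the yield, the four compositions, ignition loss) as written in problem or answer.
Oxide mass targets, per 250.0 t fused product:
  Al2O3: 2.640% × 250.0 = 6.600 t
  SiO2: 48.07% × 250.0 = 120.2 t
  Na2O: 16.45% × 250.0 = 41.12 t
  PbO: 32.83% × 250.0 = 82.08 t
Mass-balance tally per oxide using the reported weights, for the quoted basis mass (target by target, the sums agree within answer rounding):
  Al2O3: 32.56·0.1936 + 98.49·0.003000 = 6.599 t (target 6.600 t)
  SiO2: 32.56·0.6812 + 98.49·0.9949 = 120.2 t (target 120.2 t)
  Na2O: 32.56·0.1124 + 86.46·0.4333 = 41.12 t (target 41.12 t)
  PbO: 82.16·0.9990 = 82.08 t (target 82.08 t)
Consistency of the glass mass: total charge less LOI = 250.0 t (the Σ of target masses is 250.0 t; stated basis 250.0 t — deltas are rounding alone).
Batch total: Σ batch = 299.7 t; the LOI term Σ batch·LOI equals 49.70 t; yield: glass divided by total = 83.41%.

Revised batch per 250.0 t fused product:
  Albite: 32.56 t
  Sodium sulfate: 86.46 t
  Silica sand: 98.49 t
  Litharge: 82.16 t
Total batch = 299.7 t; LOI loss = 49.70 t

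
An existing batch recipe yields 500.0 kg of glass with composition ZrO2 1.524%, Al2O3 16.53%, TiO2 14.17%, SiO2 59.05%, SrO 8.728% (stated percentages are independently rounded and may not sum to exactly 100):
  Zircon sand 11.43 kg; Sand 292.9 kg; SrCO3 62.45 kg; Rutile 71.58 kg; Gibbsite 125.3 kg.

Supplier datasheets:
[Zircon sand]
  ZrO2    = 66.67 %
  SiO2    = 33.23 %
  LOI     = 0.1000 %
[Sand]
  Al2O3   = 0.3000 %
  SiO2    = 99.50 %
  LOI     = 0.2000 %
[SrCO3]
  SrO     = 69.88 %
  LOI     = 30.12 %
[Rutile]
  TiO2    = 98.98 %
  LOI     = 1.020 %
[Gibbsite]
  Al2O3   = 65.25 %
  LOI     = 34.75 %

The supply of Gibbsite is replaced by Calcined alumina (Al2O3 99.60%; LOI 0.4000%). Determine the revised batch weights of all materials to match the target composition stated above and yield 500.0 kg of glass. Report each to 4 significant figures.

Revised batch per 500.0 kg glass:
  Zircon sand: 11.43 kg
  Sand: 292.9 kg
  SrCO3: 62.45 kg
  Rutile: 71.58 kg
  Calcined alumina: 82.10 kg
Total batch = 520.5 kg; LOI loss = 20.47 kg

Rounding to 4 significant digits applies to each in-between result as printed — all arithmetic carries exact precision at all times; each reported number takes exactly one rounding; the derived quantities, which include yield, glass mass, the five compositions, totals, LOI, are recomputed in full float precision, exactly as printed in the problem or answer text, starting from the weights per 500.0 kg of glass.
Per-oxide target masses for 500.0 kg glass:
  ZrO2: 1.524% × 500.0 = 7.620 kg
  Al2O3: 16.53% × 500.0 = 82.65 kg
  TiO2: 14.17% × 500.0 = 70.85 kg
  SiO2: 59.05% × 500.0 = 295.2 kg
  SrO: 8.728% × 500.0 = 43.64 kg
Balance tally, oxide-wise, using the reported weights, per the basis as stated (oxide sums agree with the targets given rounding of the digits):
  ZrO2: 11.43·0.6667 = 7.620 kg (target 7.620 kg)
  Al2O3: 292.9·0.003000 + 82.10·0.9960 = 82.65 kg (target 82.65 kg)
  TiO2: 71.58·0.9898 = 70.85 kg (target 70.85 kg)
  SiO2: 11.43·0.3323 + 292.9·0.9950 = 295.2 kg (target 295.2 kg)
  SrO: 62.45·0.6988 = 43.64 kg (target 43.64 kg)
Glass-mass sanity pass: batch total minus LOI = 500.0 kg (the targets, summed, come to 500.0 kg; stated basis 500.0 kg — deltas are rounding alone).
Whole-batch sum: Σ batch = 520.5 kg; ignition loss, Σ(batch × LOI) = 20.47 kg; yield = glass ÷ total batch = 96.07%.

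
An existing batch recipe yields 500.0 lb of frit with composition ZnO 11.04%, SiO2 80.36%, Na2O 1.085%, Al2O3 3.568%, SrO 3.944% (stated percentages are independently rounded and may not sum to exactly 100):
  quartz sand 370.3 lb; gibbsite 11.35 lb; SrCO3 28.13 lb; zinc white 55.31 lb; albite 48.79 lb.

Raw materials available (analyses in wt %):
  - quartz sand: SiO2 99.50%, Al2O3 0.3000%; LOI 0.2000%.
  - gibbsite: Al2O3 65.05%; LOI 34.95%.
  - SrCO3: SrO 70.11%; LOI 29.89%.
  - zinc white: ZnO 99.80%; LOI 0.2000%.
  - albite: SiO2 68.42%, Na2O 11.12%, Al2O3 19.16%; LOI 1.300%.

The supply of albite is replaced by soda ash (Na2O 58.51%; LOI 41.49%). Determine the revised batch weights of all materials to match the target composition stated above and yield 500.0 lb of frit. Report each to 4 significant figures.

The working math carries full precision through every step. In-progress results appear, with 4-significant-figure rounding, between the steps. Every reported number takes exactly one rounding — derived quantities (glass mass, the five compositions, LOI, the totals, yield) are rebuilt in full precision using the weight values at 500.0 lb of glass as they appear in the question or the answer.
Oxide-by-oxide targets in 500.0 lb frit:
  ZnO: 11.04% × 500.0 = 55.20 lb
  SiO2: 80.36% × 500.0 = 401.8 lb
  Na2O: 1.085% × 500.0 = 5.425 lb
  Al2O3: 3.568% × 500.0 = 17.84 lb
  SrO: 3.944% × 500.0 = 19.72 lb
Balance tally, oxide-wise, given the weights on record, under the basis named above (sums match the target masses within answer rounding):
  ZnO: 55.31·0.9980 = 55.20 lb (target 55.20 lb)
  SiO2: 403.8·0.9950 = 401.8 lb (target 401.8 lb)
  Na2O: 9.272·0.5851 = 5.425 lb (target 5.425 lb)
  Al2O3: 403.8·0.003000 + 25.56·0.6505 = 17.84 lb (target 17.84 lb)
  SrO: 28.13·0.7011 = 19.72 lb (target 19.72 lb)
Auditing the glass mass value: Σ batch − LOI loss = 500.0 lb (per-oxide target masses sum to 500.0 lb; stated basis 500.0 lb — rounding explains the deltas).
Whole-batch sum: Σ batch = 522.1 lb; LOI loss = Σ batch·LOI = 22.11 lb; yield: glass divided by total = 95.77%.

Revised batch per 500.0 lb frit:
  quartz sand: 403.8 lb
  gibbsite: 25.56 lb
  SrCO3: 28.13 lb
  zinc white: 55.31 lb
  soda ash: 9.272 lb
Total batch = 522.1 lb; LOI loss = 22.11 lb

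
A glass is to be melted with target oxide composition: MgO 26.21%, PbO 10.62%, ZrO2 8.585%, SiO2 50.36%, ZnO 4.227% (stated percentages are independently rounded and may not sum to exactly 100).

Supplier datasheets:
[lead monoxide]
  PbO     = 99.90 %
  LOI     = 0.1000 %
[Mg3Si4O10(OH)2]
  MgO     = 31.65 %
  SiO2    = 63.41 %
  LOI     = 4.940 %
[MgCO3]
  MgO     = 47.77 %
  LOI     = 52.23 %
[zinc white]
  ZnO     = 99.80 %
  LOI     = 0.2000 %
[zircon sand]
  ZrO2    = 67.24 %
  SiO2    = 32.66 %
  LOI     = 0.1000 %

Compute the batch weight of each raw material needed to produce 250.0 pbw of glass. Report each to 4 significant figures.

Batch per 250.0 pbw glass:
  lead monoxide: 26.58 pbw
  Mg3Si4O10(OH)2: 182.1 pbw
  MgCO3: 16.51 pbw
  zinc white: 10.59 pbw
  zircon sand: 31.92 pbw
Total batch = 267.7 pbw; LOI loss = 17.70 pbw; yield = 93.39%

Working values are shown (rounded to 4 significant figures) as written. Exact precision is maintained throughout; each reported figure is rounded once only; derived quantities are computed at full precision (glass mass, ignition loss, the totals, the five compositions, the yield) using the weight values per 250.0 pbw of glass, as given in the question or the answer.
Target masses of each oxide per 250.0 pbw glass:
  MgO: 26.21% × 250.0 = 65.53 pbw
  PbO: 10.62% × 250.0 = 26.55 pbw
  ZrO2: 8.585% × 250.0 = 21.46 pbw
  SiO2: 50.36% × 250.0 = 125.9 pbw
  ZnO: 4.227% × 250.0 = 10.57 pbw
Checking each oxide sum on the weights just shown, under the basis named above (delivered sums recover each target exact up to rounding of places):
  MgO: 182.1·0.3165 + 16.51·0.4777 = 65.52 pbw (target 65.53 pbw)
  PbO: 26.58·0.9990 = 26.55 pbw (target 26.55 pbw)
  ZrO2: 31.92·0.6724 = 21.46 pbw (target 21.46 pbw)
  SiO2: 182.1·0.6341 + 31.92·0.3266 = 125.9 pbw (target 125.9 pbw)
  ZnO: 10.59·0.9980 = 10.57 pbw (target 10.57 pbw)
Glass-mass bookkeeping: batch total minus LOI = 250.0 pbw (the targets, summed, come to 250.0 pbw; basis as stated: 250.0 pbw — any gap is answer rounding).
Batch grand total — Σ batch = 267.7 pbw; LOI removed, Σ of batch·LOI: 17.70 pbw; yield: glass divided by total = 93.39%.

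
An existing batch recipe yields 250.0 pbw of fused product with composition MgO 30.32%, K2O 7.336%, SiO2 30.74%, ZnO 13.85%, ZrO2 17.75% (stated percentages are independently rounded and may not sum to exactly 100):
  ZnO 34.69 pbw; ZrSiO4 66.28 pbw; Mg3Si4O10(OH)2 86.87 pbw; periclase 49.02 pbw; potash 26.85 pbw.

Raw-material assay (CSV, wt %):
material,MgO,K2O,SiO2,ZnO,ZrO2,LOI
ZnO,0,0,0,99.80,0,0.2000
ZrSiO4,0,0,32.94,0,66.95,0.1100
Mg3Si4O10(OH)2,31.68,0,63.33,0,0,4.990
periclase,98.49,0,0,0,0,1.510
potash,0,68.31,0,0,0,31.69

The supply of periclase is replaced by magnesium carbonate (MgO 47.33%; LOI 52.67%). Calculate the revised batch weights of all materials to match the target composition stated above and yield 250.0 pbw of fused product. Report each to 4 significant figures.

Revised batch per 250.0 pbw fused product:
  ZnO: 34.69 pbw
  ZrSiO4: 66.28 pbw
  Mg3Si4O10(OH)2: 86.87 pbw
  magnesium carbonate: 102.0 pbw
  potash: 26.85 pbw
Total batch = 316.7 pbw; LOI loss = 66.71 pbw

Mid-chain values are displayed with 4-significant-digit rounding on the page; each numeric step holds exact precision from first step to last. Each reported figure is rounded exactly once — derived quantities, including five oxide percentages, totals, yield, glass mass, LOI, are carried from the batch weights on 250.0 pbw of glass at full precision, as given in the problem or the answer.
Target oxide masses per 250.0 pbw fused product:
  MgO: 30.32% × 250.0 = 75.80 pbw
  K2O: 7.336% × 250.0 = 18.34 pbw
  SiO2: 30.74% × 250.0 = 76.85 pbw
  ZnO: 13.85% × 250.0 = 34.62 pbw
  ZrO2: 17.75% × 250.0 = 44.38 pbw
Balance tally, oxide-wise, with the batch weights as given, under the basis named above (target by target, the sums agree once rounding is allowed for):
  MgO: 86.87·0.3168 + 102.0·0.4733 = 75.80 pbw (target 75.80 pbw)
  K2O: 26.85·0.6831 = 18.34 pbw (target 18.34 pbw)
  SiO2: 66.28·0.3294 + 86.87·0.6333 = 76.85 pbw (target 76.85 pbw)
  ZnO: 34.69·0.9980 = 34.62 pbw (target 34.62 pbw)
  ZrO2: 66.28·0.6695 = 44.37 pbw (target 44.38 pbw)
Auditing the glass mass value: whole batch net of LOI = 250.0 pbw (the targets, summed, come to 250.0 pbw; against the stated basis, 250.0 pbw — differing by rounding only).
Summing the batch: Σ batch = 316.7 pbw; LOI removed, Σ of batch·LOI: 66.71 pbw; yield: glass divided by total = 78.94%.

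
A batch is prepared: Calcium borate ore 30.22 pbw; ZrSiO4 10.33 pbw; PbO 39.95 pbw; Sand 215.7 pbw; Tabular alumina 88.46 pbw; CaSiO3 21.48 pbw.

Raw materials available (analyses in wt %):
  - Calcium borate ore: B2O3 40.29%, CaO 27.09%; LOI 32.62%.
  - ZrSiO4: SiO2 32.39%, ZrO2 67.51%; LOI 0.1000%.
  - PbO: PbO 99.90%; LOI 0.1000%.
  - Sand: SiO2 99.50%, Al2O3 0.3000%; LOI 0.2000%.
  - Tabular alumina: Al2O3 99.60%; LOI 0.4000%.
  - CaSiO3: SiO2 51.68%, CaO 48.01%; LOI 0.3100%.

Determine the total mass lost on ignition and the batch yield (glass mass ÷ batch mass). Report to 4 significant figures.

Each numeric step maintains full float precision at each step. The intermediate values are shown rounded off to 4 significant digits on the page — exactly one rounding is applied to every reported number. Derived quantities (yield, the six compositions, LOI, glass mass, totals) are carried in exact precision from the weighed amounts per 395.4 pbw of glass exactly as printed in problem or answer.
Per-material ignition loss:
  Calcium borate ore: 30.22 × 0.3262 = 9.858 pbw
  ZrSiO4: 10.33 × 0.001000 = 0.01033 pbw
  PbO: 39.95 × 0.001000 = 0.03995 pbw
  Sand: 215.7 × 0.002000 = 0.4314 pbw
  Tabular alumina: 88.46 × 0.004000 = 0.3538 pbw
  CaSiO3: 21.48 × 0.003100 = 0.06659 pbw
Total LOI = 10.76 pbw
Glass = batch − LOI = 406.1 − 10.76 = 395.4 pbw

LOI loss = 10.76 pbw; glass = 395.4 pbw; yield = 97.35%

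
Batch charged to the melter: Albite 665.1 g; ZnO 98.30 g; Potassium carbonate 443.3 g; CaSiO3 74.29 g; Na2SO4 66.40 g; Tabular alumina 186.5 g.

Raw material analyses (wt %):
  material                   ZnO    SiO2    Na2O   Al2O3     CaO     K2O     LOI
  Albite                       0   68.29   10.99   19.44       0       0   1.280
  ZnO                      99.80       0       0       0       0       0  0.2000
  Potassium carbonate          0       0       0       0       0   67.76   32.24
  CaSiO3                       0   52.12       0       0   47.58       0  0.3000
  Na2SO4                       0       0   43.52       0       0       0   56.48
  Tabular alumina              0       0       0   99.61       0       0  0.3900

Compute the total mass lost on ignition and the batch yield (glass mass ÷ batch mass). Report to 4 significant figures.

Mid-chain values are shown rounded off to 4 significant digits in the printout — all arithmetic holds full precision in every operation. Every reported result takes a single rounding — all derived quantities are rebuilt starting from the weights per 1344 g of glass at full float precision (six oxide percentages, ignition loss, the yield, glass mass, the totals) exactly as printed in problem or answer.
Each material's LOI contribution:
  Albite: 665.1 × 0.01280 = 8.513 g
  ZnO: 98.30 × 0.002000 = 0.1966 g
  Potassium carbonate: 443.3 × 0.3224 = 142.9 g
  CaSiO3: 74.29 × 0.003000 = 0.2229 g
  Na2SO4: 66.40 × 0.5648 = 37.50 g
  Tabular alumina: 186.5 × 0.003900 = 0.7273 g
Total LOI = 190.1 g
Glass = batch − LOI = 1534 − 190.1 = 1344 g

LOI loss = 190.1 g; glass = 1344 g; yield = 87.61%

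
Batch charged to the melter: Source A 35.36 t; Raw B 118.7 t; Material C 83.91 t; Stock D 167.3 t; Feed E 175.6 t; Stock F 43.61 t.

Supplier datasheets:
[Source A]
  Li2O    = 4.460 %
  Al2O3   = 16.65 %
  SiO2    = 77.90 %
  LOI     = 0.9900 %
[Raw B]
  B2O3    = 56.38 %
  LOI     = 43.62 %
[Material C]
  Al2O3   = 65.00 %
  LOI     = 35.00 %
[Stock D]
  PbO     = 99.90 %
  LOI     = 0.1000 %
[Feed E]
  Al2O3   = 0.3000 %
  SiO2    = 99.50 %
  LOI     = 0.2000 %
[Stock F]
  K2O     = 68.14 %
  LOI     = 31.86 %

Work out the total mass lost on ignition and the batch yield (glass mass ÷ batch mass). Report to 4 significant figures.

All internal work maintains full precision through the solve — working values are displayed rounded to four significant digits in the working — every reported value takes just one rounding. The derived quantities (six oxide percentages, the totals, the yield, ignition loss, net glass mass) are rebuilt at exact precision from the batch weights per 528.6 t of glass, as they appear in the problem or answer text.
Material-by-material LOI:
  Source A: 35.36 × 0.009900 = 0.3501 t
  Raw B: 118.7 × 0.4362 = 51.78 t
  Material C: 83.91 × 0.3500 = 29.37 t
  Stock D: 167.3 × 0.001000 = 0.1673 t
  Feed E: 175.6 × 0.002000 = 0.3512 t
  Stock F: 43.61 × 0.3186 = 13.89 t
Total LOI = 95.91 t
Glass = batch − LOI = 624.5 − 95.91 = 528.6 t

LOI loss = 95.91 t; glass = 528.6 t; yield = 84.64%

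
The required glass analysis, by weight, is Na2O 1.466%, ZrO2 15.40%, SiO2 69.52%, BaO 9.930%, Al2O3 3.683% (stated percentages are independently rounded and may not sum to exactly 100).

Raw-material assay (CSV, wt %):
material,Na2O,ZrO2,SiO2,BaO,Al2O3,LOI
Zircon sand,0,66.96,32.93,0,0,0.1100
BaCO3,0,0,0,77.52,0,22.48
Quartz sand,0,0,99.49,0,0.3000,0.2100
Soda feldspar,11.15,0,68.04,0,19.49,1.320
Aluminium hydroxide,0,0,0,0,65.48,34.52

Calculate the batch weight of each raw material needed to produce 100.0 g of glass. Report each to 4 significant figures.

Full precision is kept at every stage; the intermediate values are printed (rounded to 4 significant digits) between the steps; a single rounding completes every reported figure; the derived quantities, including totals, the yield, the five compositions, ignition loss, net glass mass, are carried using the weight values at 100.0 g of glass in exact precision as set out in the problem or answer text.
The oxide mass targets at 100.0 g glass:
  Na2O: 1.466% × 100.0 = 1.466 g
  ZrO2: 15.40% × 100.0 = 15.40 g
  SiO2: 69.52% × 100.0 = 69.52 g
  BaO: 9.930% × 100.0 = 9.930 g
  Al2O3: 3.683% × 100.0 = 3.683 g
A balance pass over the oxides, given the weights on record, versus the basis set out (each sum matches its target mass modulo rounding of the values):
  Na2O: 13.15·0.1115 = 1.466 g (target 1.466 g)
  ZrO2: 23.00·0.6696 = 15.40 g (target 15.40 g)
  SiO2: 23.00·0.3293 + 53.27·0.9949 + 13.15·0.6804 = 69.52 g (target 69.52 g)
  BaO: 12.81·0.7752 = 9.930 g (target 9.930 g)
  Al2O3: 53.27·0.003000 + 13.15·0.1949 + 1.467·0.6548 = 3.683 g (target 3.683 g)
Glass-mass bookkeeping: Σ batch − LOI loss = 100.0 g (summing oxide targets gives 100.0 g; the stated basis being 100.0 g — rounding explains the deltas).
Summing the batch: Σ batch = 103.7 g; loss to ignition Σ batch·LOI = 3.697 g; yield, glass over the total, = 96.43%.

Batch per 100.0 g glass:
  Zircon sand: 23.00 g
  BaCO3: 12.81 g
  Quartz sand: 53.27 g
  Soda feldspar: 13.15 g
  Aluminium hydroxide: 1.467 g
Total batch = 103.7 g; LOI loss = 3.697 g; yield = 96.43%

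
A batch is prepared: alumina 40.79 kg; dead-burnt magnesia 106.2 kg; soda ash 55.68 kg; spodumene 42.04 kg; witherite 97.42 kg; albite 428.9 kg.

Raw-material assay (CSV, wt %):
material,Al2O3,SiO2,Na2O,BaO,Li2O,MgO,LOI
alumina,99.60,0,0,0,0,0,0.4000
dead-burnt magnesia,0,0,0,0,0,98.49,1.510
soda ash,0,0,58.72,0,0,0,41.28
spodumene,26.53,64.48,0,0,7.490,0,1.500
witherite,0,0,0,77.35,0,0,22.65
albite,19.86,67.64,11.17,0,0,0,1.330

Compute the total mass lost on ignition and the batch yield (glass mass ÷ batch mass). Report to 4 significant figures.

LOI loss = 53.15 kg; glass = 717.9 kg; yield = 93.11%

The whole derivation maintains full precision from first step to last; mid-chain values are printed, rounded to 4 significant digits, on the page; exactly one rounding is applied to every reported value. The derived quantities, including the six compositions, yield, the totals, ignition loss, glass mass, are computed starting from the weights on 717.9 kg of glass in exact precision, as written in the question or the answer.
Per-material ignition loss:
  alumina: 40.79 × 0.004000 = 0.1632 kg
  dead-burnt magnesia: 106.2 × 0.01510 = 1.604 kg
  soda ash: 55.68 × 0.4128 = 22.98 kg
  spodumene: 42.04 × 0.01500 = 0.6306 kg
  witherite: 97.42 × 0.2265 = 22.07 kg
  albite: 428.9 × 0.01330 = 5.704 kg
Total LOI = 53.15 kg
Glass = batch − LOI = 771.0 − 53.15 = 717.9 kg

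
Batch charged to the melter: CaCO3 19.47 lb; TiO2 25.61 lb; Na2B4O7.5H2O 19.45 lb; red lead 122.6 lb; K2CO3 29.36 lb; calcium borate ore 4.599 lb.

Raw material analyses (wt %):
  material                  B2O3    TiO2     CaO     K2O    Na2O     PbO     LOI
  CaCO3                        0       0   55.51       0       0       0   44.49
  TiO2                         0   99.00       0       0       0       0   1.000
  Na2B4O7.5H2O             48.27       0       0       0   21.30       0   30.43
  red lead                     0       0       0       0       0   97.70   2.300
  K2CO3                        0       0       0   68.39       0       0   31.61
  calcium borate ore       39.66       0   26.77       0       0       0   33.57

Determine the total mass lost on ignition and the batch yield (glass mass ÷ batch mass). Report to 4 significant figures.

LOI loss = 28.48 lb; glass = 192.6 lb; yield = 87.12%

The intermediate values are printed, rounded to four significant digits, in the printout — each numeric step keeps full float precision through every step — every reported value is rounded just once; the derived quantities, including ignition loss, the yield, net glass mass, six oxide percentages, totals, are carried from the weighed amounts on 192.6 lb of glass at full float precision, as they appear in the problem or the answer.
Each material's LOI contribution:
  CaCO3: 19.47 × 0.4449 = 8.662 lb
  TiO2: 25.61 × 0.01000 = 0.2561 lb
  Na2B4O7.5H2O: 19.45 × 0.3043 = 5.919 lb
  red lead: 122.6 × 0.02300 = 2.820 lb
  K2CO3: 29.36 × 0.3161 = 9.281 lb
  calcium borate ore: 4.599 × 0.3357 = 1.544 lb
Total LOI = 28.48 lb
Glass = batch − LOI = 221.1 − 28.48 = 192.6 lb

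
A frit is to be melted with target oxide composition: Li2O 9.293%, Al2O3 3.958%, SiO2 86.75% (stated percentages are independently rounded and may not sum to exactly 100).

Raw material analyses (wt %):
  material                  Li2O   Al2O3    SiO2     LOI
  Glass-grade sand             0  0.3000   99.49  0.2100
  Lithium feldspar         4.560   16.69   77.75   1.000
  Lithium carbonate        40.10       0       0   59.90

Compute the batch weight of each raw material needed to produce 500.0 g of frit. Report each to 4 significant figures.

Batch per 500.0 g frit:
  Glass-grade sand: 348.2 g
  Lithium feldspar: 112.3 g
  Lithium carbonate: 103.1 g
Total batch = 563.6 g; LOI loss = 63.61 g; yield = 88.71%

The intermediate values are shown rounded to 4 significant figures when written out. Each numeric step runs at full float precision through the solve — each reported figure undergoes a single rounding — all derived quantities (glass mass, the totals, ignition loss, yield, the three compositions) are recomputed at full precision using the weight values per 500.0 g of glass, precisely as stated by the problem or the answer.
The oxide mass targets at 500.0 g frit:
  Li2O: 9.293% × 500.0 = 46.46 g
  Al2O3: 3.958% × 500.0 = 19.79 g
  SiO2: 86.75% × 500.0 = 433.8 g
Oxide-by-oxide audit using the reported weights, versus the basis set out (delivered sums recover each target modulo rounding of the values):
  Li2O: 112.3·0.04560 + 103.1·0.4010 = 46.46 g (target 46.46 g)
  Al2O3: 348.2·0.003000 + 112.3·0.1669 = 19.79 g (target 19.79 g)
  SiO2: 348.2·0.9949 + 112.3·0.7775 = 433.7 g (target 433.8 g)
Glass-mass bookkeeping: total batch − LOI = 500.0 g (summing oxide targets gives 500.0 g; versus the stated basis of 500.0 g — gaps are rounding artifacts).
Summing the batch: Σ batch = 563.6 g; LOI loss = Σ batch·LOI = 63.61 g; as yield: glass ÷ batch → 88.71%.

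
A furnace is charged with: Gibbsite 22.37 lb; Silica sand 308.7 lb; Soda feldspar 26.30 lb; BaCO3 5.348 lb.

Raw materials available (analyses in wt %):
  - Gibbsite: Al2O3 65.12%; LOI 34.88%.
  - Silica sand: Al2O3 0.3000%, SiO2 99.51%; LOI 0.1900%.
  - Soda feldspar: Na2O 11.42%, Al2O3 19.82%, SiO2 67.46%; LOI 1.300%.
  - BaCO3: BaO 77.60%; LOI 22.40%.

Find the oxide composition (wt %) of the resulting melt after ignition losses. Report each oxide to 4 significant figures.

Glass mass = 352.8 lb (batch 362.7 − LOI 9.929).
Composition: Na2O 0.8513%, Al2O3 5.869%, SiO2 92.10%, BaO 1.176%

The intermediate values are displayed rounded to four significant figures within the worked lines. Every computation maintains full float precision end to end — exactly one rounding goes into each reported figure. The derived quantities, including four oxide percentages, net glass mass, the totals, LOI, the yield, are re-derived using the weight values at 352.8 lb of glass at exact precision, as they appear in either problem or answer.
Oxide masses out of the charge:
  Na2O: 26.30·0.1142 = 3.003 lb
  Al2O3: 22.37·0.6512 + 308.7·0.003000 + 26.30·0.1982 = 20.71 lb
  SiO2: 308.7·0.9951 + 26.30·0.6746 = 324.9 lb
  BaO: 5.348·0.7760 = 4.150 lb
LOI: 22.37·0.3488 + 308.7·0.001900 + 26.30·0.01300 + 5.348·0.2240 = 9.929 lb
Net of LOI, the glass mass = 362.7 − 9.929 = 352.8 lb (= Σ oxide masses)
wt % = 100 × oxide mass / glass mass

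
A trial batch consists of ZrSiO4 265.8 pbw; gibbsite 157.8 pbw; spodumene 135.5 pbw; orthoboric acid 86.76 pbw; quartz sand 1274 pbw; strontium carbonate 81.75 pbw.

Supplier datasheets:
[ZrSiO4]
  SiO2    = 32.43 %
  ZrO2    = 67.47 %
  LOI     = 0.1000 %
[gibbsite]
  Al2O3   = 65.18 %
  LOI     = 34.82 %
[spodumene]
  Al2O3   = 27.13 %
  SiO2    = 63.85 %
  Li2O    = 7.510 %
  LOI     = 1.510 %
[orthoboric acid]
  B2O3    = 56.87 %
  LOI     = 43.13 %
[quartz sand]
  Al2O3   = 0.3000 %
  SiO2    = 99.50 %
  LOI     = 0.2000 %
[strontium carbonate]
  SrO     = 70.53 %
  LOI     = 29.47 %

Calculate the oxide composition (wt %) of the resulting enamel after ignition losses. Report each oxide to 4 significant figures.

The intermediate values are printed rounded to four significant digits — all internal work maintains full precision from first step to last — a single rounding yields each reported result — all derived quantities (glass mass, the totals, the six compositions, the yield, LOI) are carried from the weighed amounts on 1880 pbw of glass in full float precision as they appear in question or answer.
Mass of each oxide from the mix:
  Al2O3: 157.8·0.6518 + 135.5·0.2713 + 1274·0.003000 = 143.4 pbw
  SiO2: 265.8·0.3243 + 135.5·0.6385 + 1274·0.9950 = 1440 pbw
  Li2O: 135.5·0.07510 = 10.18 pbw
  B2O3: 86.76·0.5687 = 49.34 pbw
  ZrO2: 265.8·0.6747 = 179.3 pbw
  SrO: 81.75·0.7053 = 57.66 pbw
LOI: 265.8·0.001000 + 157.8·0.3482 + 135.5·0.01510 + 86.76·0.4313 + 1274·0.002000 + 81.75·0.2947 = 121.3 pbw
Net of LOI, the glass mass = 2002 − 121.3 = 1880 pbw (= the summed oxide contributions)
percent share: oxide ÷ glass, ×100

Glass mass = 1880 pbw (batch 2002 − LOI 121.3).
Composition: Al2O3 7.628%, SiO2 76.60%, Li2O 0.5412%, B2O3 2.624%, ZrO2 9.538%, SrO 3.066%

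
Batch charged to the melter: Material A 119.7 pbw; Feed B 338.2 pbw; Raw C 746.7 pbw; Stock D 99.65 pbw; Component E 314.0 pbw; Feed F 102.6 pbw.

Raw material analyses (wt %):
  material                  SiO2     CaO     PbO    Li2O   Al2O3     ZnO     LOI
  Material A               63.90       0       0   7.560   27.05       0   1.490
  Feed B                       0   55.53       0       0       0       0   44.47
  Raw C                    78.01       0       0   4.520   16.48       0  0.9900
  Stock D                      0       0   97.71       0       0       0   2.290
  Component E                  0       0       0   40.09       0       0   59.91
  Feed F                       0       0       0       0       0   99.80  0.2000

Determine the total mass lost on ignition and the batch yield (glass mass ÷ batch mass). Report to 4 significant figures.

LOI loss = 350.2 pbw; glass = 1371 pbw; yield = 79.65%

Each numeric step keeps full float precision through every step — in-progress results appear rounded off to 4 significant figures in the working — every reported figure is rounded just once; derived quantities (the six compositions, net glass mass, the yield, ignition loss, the totals) are rebuilt from the batch weights at 1371 pbw of glass at full precision, as they appear in question or answer.
Loss on ignition, line by line:
  Material A: 119.7 × 0.01490 = 1.784 pbw
  Feed B: 338.2 × 0.4447 = 150.4 pbw
  Raw C: 746.7 × 0.009900 = 7.392 pbw
  Stock D: 99.65 × 0.02290 = 2.282 pbw
  Component E: 314.0 × 0.5991 = 188.1 pbw
  Feed F: 102.6 × 0.002000 = 0.2052 pbw
Total LOI = 350.2 pbw
Glass = batch − LOI = 1721 − 350.2 = 1371 pbw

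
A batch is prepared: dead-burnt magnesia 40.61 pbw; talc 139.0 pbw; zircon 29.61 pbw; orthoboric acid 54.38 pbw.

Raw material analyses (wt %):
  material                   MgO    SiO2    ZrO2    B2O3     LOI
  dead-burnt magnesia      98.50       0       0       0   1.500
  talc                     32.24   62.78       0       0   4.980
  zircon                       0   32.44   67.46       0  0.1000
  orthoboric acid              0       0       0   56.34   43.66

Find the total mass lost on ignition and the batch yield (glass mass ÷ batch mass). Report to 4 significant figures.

LOI loss = 31.30 pbw; glass = 232.3 pbw; yield = 88.12%

Working values are printed, rounded to four significant figures, across the worked steps; all internal work runs at full precision at all times — every reported result carries a single rounding. All derived quantities, including the four compositions, glass mass, totals, yield, ignition loss, are carried from the batch weights at 232.3 pbw of glass in exact precision exactly as shown in the problem or the answer.
Loss on ignition, line by line:
  dead-burnt magnesia: 40.61 × 0.01500 = 0.6091 pbw
  talc: 139.0 × 0.04980 = 6.922 pbw
  zircon: 29.61 × 0.001000 = 0.02961 pbw
  orthoboric acid: 54.38 × 0.4366 = 23.74 pbw
Total LOI = 31.30 pbw
Glass = batch − LOI = 263.6 − 31.30 = 232.3 pbw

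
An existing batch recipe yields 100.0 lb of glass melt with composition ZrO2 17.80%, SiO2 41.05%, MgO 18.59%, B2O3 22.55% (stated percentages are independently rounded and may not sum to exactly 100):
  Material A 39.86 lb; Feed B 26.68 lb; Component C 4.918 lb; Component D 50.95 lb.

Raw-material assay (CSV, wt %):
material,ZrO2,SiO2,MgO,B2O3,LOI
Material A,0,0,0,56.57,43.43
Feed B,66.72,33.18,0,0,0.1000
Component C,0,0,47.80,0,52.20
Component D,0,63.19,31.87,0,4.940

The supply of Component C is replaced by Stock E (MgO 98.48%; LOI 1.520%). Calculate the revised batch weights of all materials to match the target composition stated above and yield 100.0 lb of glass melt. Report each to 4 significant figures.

Working values are displayed rounded to 4 significant digits between the steps. All internal work holds exact precision at each step — a single rounding yields each reported result; the derived quantities (the four compositions, the totals, ignition loss, glass mass, the yield) are rebuilt at full float precision from the weighed amounts for 100.0 lb of glass, precisely as stated by either problem or answer.
Oxide-by-oxide targets in 100.0 lb glass melt:
  ZrO2: 17.80% × 100.0 = 17.80 lb
  SiO2: 41.05% × 100.0 = 41.05 lb
  MgO: 18.59% × 100.0 = 18.59 lb
  B2O3: 22.55% × 100.0 = 22.55 lb
Per-oxide balance check per the reported batch figures, on the stated basis (sum by sum, the targets are met net of answer rounding effects):
  ZrO2: 26.68·0.6672 = 17.80 lb (target 17.80 lb)
  SiO2: 26.68·0.3318 + 50.95·0.6319 = 41.05 lb (target 41.05 lb)
  MgO: 2.387·0.9848 + 50.95·0.3187 = 18.59 lb (target 18.59 lb)
  B2O3: 39.86·0.5657 = 22.55 lb (target 22.55 lb)
The glass-mass cross-check: batch Σ − ignition loss = 99.99 lb (the Σ of target masses is 99.99 lb; versus the stated basis of 100.0 lb — differing by rounding only).
Whole-batch sum: Σ batch = 119.9 lb; LOI loss = Σ batch·LOI = 19.89 lb; yield: glass divided by total = 83.41%.

Revised batch per 100.0 lb glass melt:
  Material A: 39.86 lb
  Feed B: 26.68 lb
  Stock E: 2.387 lb
  Component D: 50.95 lb
Total batch = 119.9 lb; LOI loss = 19.89 lb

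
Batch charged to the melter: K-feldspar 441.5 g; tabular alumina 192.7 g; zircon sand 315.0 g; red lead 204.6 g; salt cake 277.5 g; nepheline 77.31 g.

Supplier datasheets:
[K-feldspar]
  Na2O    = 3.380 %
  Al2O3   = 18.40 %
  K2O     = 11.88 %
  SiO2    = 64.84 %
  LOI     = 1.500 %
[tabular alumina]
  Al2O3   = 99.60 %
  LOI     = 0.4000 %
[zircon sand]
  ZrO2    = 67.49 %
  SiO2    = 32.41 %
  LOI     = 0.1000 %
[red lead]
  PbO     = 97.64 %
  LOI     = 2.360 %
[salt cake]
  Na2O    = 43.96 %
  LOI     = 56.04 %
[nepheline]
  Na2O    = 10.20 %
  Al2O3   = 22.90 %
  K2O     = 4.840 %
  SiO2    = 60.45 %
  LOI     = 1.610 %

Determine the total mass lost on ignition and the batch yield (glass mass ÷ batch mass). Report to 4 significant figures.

LOI loss = 169.3 g; glass = 1339 g; yield = 88.78%

In-progress results are printed, rounded to 4 significant digits, within the worked lines. Every computation maintains full precision throughout; every reported figure is rounded a single time; the derived quantities (glass mass, LOI, the totals, six oxide percentages, the yield) are recomputed in exact precision from the batch weights per 1339 g of glass, as written in question or answer.
Ignition loss by material:
  K-feldspar: 441.5 × 0.01500 = 6.622 g
  tabular alumina: 192.7 × 0.004000 = 0.7708 g
  zircon sand: 315.0 × 0.001000 = 0.3150 g
  red lead: 204.6 × 0.02360 = 4.829 g
  salt cake: 277.5 × 0.5604 = 155.5 g
  nepheline: 77.31 × 0.01610 = 1.245 g
Total LOI = 169.3 g
Glass = batch − LOI = 1509 − 169.3 = 1339 g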